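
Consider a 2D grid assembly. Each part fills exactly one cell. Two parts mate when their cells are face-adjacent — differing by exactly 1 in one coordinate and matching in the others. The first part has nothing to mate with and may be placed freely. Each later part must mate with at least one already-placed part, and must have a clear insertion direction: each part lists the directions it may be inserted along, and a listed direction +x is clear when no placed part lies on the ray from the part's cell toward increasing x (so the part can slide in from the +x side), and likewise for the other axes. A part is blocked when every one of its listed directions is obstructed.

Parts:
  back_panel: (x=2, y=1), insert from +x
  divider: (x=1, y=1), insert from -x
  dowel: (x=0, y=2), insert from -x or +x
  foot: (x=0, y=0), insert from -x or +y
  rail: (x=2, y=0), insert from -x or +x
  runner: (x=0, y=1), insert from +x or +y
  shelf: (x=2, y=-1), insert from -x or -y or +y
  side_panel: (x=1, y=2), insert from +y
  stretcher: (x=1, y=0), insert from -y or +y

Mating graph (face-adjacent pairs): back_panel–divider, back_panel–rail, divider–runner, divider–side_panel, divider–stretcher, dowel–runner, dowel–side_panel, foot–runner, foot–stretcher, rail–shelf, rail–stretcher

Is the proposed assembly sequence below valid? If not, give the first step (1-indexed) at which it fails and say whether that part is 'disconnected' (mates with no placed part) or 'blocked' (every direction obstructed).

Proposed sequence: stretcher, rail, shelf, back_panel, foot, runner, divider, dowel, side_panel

Invalid at step 7 (blocked)

1. stretcher@(1, 0) [-y clear] — {stretcher}
2. rail@(2, 0) [+x clear] — {rail, stretcher}
3. shelf@(2, -1) [-x clear] — {rail, shelf, stretcher}
4. back_panel@(2, 1) [+x clear] — {back_panel, rail, shelf, stretcher}
5. foot@(0, 0) [-x clear] — {back_panel, foot, rail, shelf, stretcher}
6. runner@(0, 1) [+y clear] — {back_panel, foot, rail, runner, shelf, stretcher}
7. divider@(1, 1) — -x all obstructed ⇒ blocked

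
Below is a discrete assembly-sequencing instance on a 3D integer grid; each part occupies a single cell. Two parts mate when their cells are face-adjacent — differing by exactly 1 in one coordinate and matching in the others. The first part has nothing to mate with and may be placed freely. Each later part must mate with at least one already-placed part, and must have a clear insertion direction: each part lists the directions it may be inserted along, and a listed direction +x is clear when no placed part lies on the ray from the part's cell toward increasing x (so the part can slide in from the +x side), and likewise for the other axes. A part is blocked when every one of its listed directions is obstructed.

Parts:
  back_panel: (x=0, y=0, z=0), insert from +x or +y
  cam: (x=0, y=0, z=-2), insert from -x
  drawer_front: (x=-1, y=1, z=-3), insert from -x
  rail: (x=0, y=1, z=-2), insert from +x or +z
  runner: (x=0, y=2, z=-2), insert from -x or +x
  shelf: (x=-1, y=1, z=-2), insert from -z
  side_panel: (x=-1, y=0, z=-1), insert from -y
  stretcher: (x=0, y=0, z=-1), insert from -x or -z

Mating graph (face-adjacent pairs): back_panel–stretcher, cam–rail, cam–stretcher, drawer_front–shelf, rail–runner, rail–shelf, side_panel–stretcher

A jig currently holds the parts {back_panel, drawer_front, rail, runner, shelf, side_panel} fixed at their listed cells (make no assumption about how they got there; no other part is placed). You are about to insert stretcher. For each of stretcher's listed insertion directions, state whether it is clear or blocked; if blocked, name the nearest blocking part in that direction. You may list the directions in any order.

-x: nearest on ray is side_panel@(-1, 0, -1) ⇒ blocked
-z: ray from stretcher(0, 0, -1) has no placed part ⇒ clear

-x: blocked by side_panel; -z: clear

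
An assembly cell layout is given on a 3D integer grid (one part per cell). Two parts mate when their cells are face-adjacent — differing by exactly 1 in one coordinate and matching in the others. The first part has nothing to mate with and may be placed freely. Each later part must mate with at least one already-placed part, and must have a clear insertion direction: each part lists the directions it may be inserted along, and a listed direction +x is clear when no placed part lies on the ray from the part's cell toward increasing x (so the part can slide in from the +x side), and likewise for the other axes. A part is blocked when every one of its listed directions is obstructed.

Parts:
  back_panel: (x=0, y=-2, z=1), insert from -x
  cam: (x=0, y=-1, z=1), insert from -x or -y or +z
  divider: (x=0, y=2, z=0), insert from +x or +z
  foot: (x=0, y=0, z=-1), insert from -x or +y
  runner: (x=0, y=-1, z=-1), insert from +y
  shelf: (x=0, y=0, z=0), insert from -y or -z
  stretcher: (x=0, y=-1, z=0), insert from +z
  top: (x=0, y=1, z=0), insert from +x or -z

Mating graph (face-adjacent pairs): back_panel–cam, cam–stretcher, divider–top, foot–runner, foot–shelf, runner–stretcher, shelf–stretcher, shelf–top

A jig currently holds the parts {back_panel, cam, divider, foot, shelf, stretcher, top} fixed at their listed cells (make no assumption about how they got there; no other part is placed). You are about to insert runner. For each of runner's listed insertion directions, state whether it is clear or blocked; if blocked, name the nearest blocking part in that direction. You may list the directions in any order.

+y: nearest on ray is foot@(0, 0, -1) ⇒ blocked

+y: blocked by foot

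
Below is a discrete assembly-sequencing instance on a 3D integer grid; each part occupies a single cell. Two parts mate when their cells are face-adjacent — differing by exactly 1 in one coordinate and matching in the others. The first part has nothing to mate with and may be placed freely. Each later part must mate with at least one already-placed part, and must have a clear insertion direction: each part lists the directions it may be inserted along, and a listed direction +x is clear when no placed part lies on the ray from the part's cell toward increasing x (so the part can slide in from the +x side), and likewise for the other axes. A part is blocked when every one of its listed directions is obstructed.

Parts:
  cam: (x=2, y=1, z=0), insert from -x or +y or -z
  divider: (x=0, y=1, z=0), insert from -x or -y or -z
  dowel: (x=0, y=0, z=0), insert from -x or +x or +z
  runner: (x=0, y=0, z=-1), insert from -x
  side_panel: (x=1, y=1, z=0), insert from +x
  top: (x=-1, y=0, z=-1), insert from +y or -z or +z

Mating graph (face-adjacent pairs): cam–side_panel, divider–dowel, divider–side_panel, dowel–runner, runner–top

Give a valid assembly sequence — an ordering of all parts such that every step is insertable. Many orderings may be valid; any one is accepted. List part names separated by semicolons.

divider; dowel; side_panel; cam; runner; top

1. divider@(0, 1, 0) [-x clear] — {divider}
2. dowel@(0, 0, 0) [-x clear] — {divider, dowel}
3. side_panel@(1, 1, 0) [+x clear] — {divider, dowel, side_panel}
4. cam@(2, 1, 0) [+y clear] — {cam, divider, dowel, side_panel}
5. runner@(0, 0, -1) [-x clear] — {cam, divider, dowel, runner, side_panel}
6. top@(-1, 0, -1) [+y clear] — {cam, divider, dowel, runner, side_panel, top}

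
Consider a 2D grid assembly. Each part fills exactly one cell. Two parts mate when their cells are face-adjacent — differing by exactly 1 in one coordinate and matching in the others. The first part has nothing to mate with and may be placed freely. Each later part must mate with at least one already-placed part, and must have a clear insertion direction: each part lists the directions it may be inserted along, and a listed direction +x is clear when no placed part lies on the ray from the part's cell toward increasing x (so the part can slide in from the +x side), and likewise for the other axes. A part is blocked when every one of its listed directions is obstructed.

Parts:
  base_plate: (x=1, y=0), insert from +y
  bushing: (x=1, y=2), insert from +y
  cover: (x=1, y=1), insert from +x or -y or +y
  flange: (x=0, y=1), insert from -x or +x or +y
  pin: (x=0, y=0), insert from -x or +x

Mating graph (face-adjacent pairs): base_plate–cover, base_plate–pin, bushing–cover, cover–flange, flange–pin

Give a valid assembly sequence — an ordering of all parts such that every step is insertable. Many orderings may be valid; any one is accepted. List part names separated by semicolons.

1. flange@(0, 1) [-x clear] — {flange}
2. pin@(0, 0) [-x clear] — {flange, pin}
3. base_plate@(1, 0) [+y clear] — {base_plate, flange, pin}
4. cover@(1, 1) [+x clear] — {base_plate, cover, flange, pin}
5. bushing@(1, 2) [+y clear] — {base_plate, bushing, cover, flange, pin}

flange; pin; base_plate; cover; bushing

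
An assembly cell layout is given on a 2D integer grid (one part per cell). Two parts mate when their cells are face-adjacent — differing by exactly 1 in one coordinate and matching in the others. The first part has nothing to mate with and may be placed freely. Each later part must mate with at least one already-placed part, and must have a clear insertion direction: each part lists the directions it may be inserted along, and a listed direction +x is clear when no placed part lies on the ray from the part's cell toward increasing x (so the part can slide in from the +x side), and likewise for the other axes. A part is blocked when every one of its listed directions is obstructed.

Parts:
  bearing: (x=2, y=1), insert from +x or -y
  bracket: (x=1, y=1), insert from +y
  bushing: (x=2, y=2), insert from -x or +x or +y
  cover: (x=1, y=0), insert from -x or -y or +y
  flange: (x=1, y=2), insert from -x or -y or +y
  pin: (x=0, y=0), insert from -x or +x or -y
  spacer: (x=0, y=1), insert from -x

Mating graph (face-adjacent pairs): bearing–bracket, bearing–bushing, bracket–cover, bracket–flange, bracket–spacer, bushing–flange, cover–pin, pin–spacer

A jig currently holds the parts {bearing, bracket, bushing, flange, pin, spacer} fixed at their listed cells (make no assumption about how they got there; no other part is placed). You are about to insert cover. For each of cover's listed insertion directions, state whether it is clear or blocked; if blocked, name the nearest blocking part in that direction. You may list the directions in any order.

+y: blocked by bracket; -x: blocked by pin; -y: clear

-x: nearest on ray is pin@(0, 0) ⇒ blocked
-y: ray from cover(1, 0) has no placed part ⇒ clear
+y: nearest on ray is bracket@(1, 1) ⇒ blocked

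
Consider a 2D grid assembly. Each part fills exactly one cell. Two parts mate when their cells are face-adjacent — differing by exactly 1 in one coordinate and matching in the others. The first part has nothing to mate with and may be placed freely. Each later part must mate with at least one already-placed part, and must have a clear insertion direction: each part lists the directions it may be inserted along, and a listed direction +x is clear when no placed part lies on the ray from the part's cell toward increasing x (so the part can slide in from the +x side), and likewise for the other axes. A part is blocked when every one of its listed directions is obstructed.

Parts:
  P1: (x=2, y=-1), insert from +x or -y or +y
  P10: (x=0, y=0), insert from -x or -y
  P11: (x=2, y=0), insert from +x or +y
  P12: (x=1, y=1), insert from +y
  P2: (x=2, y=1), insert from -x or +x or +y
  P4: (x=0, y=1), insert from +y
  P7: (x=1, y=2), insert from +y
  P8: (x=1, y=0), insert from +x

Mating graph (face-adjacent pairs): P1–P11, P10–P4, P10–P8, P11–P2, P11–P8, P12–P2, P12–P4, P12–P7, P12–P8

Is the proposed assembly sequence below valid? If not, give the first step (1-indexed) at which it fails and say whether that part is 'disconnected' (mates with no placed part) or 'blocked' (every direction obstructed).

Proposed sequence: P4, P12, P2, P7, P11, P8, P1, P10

1. P4@(0, 1) [+y clear] — {P4}
2. P12@(1, 1) [+y clear] — {P12, P4}
3. P2@(2, 1) [+x clear] — {P12, P2, P4}
4. P7@(1, 2) [+y clear] — {P12, P2, P4, P7}
5. P11@(2, 0) [+x clear] — {P11, P12, P2, P4, P7}
6. P8@(1, 0) — +x all obstructed ⇒ blocked

Invalid at step 6 (blocked)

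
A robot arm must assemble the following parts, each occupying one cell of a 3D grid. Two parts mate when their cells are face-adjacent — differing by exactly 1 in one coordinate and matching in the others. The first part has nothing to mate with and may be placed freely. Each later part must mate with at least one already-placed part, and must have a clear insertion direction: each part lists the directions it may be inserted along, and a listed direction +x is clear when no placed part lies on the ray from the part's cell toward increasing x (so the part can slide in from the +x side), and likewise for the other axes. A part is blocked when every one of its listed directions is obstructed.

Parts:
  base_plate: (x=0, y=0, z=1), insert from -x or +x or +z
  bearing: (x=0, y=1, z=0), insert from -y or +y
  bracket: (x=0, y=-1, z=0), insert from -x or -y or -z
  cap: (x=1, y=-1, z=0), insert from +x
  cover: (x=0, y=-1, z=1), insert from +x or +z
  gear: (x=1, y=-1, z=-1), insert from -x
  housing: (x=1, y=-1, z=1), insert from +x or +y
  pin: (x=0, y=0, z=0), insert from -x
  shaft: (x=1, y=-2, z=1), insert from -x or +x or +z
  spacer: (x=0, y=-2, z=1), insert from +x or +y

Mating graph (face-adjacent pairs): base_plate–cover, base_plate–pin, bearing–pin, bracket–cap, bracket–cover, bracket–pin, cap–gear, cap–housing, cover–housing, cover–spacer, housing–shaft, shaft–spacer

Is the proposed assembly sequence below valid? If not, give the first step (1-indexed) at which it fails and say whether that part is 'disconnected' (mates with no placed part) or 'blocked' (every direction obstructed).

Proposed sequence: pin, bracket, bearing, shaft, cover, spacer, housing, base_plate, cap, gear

Invalid at step 4 (disconnected)

1. pin@(0, 0, 0) [-x clear] — {pin}
2. bracket@(0, -1, 0) [-x clear] — {bracket, pin}
3. bearing@(0, 1, 0) [+y clear] — {bearing, bracket, pin}
4. shaft@(1, -2, 1) — no placed neighbour ⇒ disconnected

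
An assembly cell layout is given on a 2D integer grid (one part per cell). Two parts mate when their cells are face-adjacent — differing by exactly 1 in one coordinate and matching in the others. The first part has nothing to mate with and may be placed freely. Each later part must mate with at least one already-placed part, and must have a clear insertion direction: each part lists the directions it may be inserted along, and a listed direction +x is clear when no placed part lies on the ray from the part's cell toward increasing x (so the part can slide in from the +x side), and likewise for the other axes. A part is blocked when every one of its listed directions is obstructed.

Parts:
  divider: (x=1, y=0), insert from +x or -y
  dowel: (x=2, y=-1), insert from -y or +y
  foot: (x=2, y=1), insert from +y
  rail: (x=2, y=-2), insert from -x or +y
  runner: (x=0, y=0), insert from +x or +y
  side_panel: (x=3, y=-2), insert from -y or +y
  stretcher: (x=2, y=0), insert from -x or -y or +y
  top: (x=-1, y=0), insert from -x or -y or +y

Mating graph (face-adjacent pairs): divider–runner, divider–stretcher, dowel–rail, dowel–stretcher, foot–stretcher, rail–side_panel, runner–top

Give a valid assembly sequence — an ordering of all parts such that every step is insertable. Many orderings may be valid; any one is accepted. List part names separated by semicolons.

foot; stretcher; dowel; rail; divider; side_panel; runner; top

1. foot@(2, 1) [+y clear] — {foot}
2. stretcher@(2, 0) [-x clear] — {foot, stretcher}
3. dowel@(2, -1) [-y clear] — {dowel, foot, stretcher}
4. rail@(2, -2) [-x clear] — {dowel, foot, rail, stretcher}
5. divider@(1, 0) [-y clear] — {divider, dowel, foot, rail, stretcher}
6. side_panel@(3, -2) [-y clear] — {divider, dowel, foot, rail, side_panel, stretcher}
7. runner@(0, 0) [+y clear] — {divider, dowel, foot, rail, runner, side_panel, stretcher}
8. top@(-1, 0) [-x clear] — {divider, dowel, foot, rail, runner, side_panel, stretcher, top}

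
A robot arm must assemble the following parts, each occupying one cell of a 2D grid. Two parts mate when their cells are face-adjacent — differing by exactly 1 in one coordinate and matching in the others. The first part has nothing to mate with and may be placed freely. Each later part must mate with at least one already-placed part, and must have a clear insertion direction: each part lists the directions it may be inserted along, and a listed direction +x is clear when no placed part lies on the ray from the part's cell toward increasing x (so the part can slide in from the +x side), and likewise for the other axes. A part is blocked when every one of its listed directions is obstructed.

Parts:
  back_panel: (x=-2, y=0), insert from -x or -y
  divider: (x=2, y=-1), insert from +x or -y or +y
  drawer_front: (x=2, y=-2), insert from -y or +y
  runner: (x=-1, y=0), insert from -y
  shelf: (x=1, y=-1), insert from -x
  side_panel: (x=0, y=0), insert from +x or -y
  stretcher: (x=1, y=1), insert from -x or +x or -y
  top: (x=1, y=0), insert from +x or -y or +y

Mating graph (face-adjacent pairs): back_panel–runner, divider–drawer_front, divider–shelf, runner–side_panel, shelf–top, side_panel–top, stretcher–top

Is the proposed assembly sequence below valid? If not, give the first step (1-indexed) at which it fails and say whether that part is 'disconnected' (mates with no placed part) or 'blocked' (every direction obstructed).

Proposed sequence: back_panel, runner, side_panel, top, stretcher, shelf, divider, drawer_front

1. back_panel@(-2, 0) [-x clear] — {back_panel}
2. runner@(-1, 0) [-y clear] — {back_panel, runner}
3. side_panel@(0, 0) [+x clear] — {back_panel, runner, side_panel}
4. top@(1, 0) [+x clear] — {back_panel, runner, side_panel, top}
5. stretcher@(1, 1) [-x clear] — {back_panel, runner, side_panel, stretcher, top}
6. shelf@(1, -1) [-x clear] — {back_panel, runner, shelf, side_panel, stretcher, top}
7. divider@(2, -1) [+x clear] — {back_panel, divider, runner, shelf, side_panel, stretcher, top}
8. drawer_front@(2, -2) [-y clear] — {back_panel, divider, drawer_front, runner, shelf, side_panel, stretcher, top}

Valid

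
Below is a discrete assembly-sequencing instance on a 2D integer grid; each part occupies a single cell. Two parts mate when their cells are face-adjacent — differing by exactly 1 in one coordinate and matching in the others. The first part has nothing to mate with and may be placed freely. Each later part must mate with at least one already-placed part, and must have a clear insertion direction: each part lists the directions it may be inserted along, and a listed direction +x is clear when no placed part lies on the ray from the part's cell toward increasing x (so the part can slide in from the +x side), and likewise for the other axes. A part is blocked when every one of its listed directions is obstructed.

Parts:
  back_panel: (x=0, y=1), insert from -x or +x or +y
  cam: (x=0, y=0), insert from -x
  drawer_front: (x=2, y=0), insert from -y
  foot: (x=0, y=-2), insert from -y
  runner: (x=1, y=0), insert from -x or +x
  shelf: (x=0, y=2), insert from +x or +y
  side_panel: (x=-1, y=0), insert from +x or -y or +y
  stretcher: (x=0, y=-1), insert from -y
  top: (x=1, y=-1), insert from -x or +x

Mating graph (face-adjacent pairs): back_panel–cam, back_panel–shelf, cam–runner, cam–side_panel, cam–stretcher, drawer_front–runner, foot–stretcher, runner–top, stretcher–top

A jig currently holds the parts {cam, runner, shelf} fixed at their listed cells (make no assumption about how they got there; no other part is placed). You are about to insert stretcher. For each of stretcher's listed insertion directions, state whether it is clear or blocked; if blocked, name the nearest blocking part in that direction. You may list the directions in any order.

-y: clear

-y: ray from stretcher(0, -1) has no placed part ⇒ clear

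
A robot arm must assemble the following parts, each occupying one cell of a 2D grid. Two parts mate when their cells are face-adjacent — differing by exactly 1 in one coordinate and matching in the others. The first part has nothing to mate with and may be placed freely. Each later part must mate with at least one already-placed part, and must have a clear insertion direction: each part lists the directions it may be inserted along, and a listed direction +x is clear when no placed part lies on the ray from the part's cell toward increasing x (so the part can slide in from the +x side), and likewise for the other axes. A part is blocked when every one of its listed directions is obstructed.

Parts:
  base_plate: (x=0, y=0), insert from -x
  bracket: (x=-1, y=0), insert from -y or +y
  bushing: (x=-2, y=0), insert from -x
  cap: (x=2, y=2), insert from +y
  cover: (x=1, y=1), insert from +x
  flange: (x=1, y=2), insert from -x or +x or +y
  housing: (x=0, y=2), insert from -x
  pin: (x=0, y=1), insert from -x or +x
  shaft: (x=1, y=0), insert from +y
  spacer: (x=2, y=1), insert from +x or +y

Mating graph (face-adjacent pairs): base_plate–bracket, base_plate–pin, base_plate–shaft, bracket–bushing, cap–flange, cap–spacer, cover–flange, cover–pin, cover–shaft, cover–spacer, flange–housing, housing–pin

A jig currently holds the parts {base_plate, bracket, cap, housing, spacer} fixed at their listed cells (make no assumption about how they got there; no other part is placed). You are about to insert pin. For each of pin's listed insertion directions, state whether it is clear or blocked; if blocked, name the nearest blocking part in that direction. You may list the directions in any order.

+x: blocked by spacer; -x: clear

-x: ray from pin(0, 1) has no placed part ⇒ clear
+x: nearest on ray is spacer@(2, 1) ⇒ blocked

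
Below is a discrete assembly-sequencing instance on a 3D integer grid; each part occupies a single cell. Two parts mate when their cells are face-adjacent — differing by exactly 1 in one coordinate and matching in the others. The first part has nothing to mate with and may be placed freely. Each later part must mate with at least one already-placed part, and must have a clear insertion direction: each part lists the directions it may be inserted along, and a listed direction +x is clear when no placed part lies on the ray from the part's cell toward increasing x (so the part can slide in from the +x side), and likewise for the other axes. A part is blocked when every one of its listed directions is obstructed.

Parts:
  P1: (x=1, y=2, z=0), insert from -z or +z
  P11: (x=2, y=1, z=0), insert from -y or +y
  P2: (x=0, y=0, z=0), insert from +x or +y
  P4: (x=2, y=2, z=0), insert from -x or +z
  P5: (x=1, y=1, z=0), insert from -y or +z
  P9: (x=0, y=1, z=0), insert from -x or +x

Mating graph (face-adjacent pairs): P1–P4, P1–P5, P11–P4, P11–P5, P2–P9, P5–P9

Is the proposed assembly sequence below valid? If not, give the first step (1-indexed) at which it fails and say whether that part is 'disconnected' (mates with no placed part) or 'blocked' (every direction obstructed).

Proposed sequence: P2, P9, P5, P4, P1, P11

1. P2@(0, 0, 0) [+x clear] — {P2}
2. P9@(0, 1, 0) [-x clear] — {P2, P9}
3. P5@(1, 1, 0) [-y clear] — {P2, P5, P9}
4. P4@(2, 2, 0) — no placed neighbour ⇒ disconnected

Invalid at step 4 (disconnected)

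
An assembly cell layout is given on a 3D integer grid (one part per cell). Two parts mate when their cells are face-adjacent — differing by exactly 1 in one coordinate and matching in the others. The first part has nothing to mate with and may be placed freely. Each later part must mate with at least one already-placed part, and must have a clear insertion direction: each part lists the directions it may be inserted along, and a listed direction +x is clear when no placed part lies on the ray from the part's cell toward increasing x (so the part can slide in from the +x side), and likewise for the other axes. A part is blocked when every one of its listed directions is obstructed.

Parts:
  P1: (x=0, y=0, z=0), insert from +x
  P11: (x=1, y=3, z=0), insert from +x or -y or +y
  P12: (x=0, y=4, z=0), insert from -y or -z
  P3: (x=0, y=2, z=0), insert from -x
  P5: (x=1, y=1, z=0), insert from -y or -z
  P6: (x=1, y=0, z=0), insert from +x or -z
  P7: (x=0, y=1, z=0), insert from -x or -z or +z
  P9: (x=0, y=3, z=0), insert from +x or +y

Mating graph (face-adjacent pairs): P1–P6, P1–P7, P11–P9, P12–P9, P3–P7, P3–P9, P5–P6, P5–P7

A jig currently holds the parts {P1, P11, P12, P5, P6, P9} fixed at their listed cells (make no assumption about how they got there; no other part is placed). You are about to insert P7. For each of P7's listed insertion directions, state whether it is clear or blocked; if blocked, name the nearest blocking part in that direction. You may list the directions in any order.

+z: clear; -x: clear; -z: clear

-x: ray from P7(0, 1, 0) has no placed part ⇒ clear
-z: ray from P7(0, 1, 0) has no placed part ⇒ clear
+z: ray from P7(0, 1, 0) has no placed part ⇒ clear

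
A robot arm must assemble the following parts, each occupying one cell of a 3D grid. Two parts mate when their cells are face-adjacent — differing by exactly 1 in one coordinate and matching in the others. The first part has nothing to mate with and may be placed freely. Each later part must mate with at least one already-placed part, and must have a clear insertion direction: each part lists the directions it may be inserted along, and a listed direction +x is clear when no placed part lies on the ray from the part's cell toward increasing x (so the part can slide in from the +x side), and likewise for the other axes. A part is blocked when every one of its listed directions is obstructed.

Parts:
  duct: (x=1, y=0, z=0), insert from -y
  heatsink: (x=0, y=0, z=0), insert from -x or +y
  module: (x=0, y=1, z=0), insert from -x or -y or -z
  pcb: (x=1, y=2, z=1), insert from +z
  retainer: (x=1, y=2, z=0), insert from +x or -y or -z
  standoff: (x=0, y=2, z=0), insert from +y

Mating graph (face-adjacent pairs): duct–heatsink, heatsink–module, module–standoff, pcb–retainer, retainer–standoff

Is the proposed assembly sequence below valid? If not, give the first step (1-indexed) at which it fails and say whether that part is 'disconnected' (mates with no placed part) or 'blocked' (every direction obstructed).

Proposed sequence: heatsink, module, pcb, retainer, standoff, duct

1. heatsink@(0, 0, 0) [-x clear] — {heatsink}
2. module@(0, 1, 0) [-x clear] — {heatsink, module}
3. pcb@(1, 2, 1) — no placed neighbour ⇒ disconnected

Invalid at step 3 (disconnected)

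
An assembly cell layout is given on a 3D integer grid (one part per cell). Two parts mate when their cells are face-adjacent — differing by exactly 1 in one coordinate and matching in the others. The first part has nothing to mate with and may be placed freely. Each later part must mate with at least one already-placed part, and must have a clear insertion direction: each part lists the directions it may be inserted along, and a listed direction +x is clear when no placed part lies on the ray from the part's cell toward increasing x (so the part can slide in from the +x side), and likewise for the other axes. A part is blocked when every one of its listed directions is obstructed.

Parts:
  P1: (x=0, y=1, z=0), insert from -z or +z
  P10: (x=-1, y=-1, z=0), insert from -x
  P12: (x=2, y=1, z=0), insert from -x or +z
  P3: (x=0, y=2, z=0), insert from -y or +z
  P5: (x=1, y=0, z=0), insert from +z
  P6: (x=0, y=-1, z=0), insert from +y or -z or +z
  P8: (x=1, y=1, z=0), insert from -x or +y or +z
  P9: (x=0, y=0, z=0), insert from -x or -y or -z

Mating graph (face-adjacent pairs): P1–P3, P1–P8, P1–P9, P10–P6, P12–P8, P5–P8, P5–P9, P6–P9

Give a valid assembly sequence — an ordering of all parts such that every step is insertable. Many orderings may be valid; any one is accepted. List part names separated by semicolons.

1. P10@(-1, -1, 0) [-x clear] — {P10}
2. P6@(0, -1, 0) [+y clear] — {P10, P6}
3. P9@(0, 0, 0) [-x clear] — {P10, P6, P9}
4. P1@(0, 1, 0) [-z clear] — {P1, P10, P6, P9}
5. P8@(1, 1, 0) [+y clear] — {P1, P10, P6, P8, P9}
6. P3@(0, 2, 0) [+z clear] — {P1, P10, P3, P6, P8, P9}
7. P12@(2, 1, 0) [+z clear] — {P1, P10, P12, P3, P6, P8, P9}
8. P5@(1, 0, 0) [+z clear] — {P1, P10, P12, P3, P5, P6, P8, P9}

P10; P6; P9; P1; P8; P3; P12; P5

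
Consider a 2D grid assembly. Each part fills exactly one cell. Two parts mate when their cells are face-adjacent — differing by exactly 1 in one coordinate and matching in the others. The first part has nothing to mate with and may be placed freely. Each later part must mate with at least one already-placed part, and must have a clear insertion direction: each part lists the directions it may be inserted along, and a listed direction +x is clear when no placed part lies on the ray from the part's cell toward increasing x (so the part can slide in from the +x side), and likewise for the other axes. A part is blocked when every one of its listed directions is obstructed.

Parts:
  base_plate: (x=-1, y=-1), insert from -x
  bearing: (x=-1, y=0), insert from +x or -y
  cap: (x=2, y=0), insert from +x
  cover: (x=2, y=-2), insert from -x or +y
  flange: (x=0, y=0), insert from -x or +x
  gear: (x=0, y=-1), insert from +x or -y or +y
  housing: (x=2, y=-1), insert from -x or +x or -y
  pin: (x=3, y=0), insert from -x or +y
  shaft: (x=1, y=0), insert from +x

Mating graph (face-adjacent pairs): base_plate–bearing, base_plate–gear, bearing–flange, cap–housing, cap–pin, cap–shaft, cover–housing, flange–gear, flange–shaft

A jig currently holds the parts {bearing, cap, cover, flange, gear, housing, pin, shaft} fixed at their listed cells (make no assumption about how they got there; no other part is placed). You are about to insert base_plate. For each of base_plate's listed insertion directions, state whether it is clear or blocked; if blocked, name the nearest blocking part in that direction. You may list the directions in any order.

-x: clear

-x: ray from base_plate(-1, -1) has no placed part ⇒ clear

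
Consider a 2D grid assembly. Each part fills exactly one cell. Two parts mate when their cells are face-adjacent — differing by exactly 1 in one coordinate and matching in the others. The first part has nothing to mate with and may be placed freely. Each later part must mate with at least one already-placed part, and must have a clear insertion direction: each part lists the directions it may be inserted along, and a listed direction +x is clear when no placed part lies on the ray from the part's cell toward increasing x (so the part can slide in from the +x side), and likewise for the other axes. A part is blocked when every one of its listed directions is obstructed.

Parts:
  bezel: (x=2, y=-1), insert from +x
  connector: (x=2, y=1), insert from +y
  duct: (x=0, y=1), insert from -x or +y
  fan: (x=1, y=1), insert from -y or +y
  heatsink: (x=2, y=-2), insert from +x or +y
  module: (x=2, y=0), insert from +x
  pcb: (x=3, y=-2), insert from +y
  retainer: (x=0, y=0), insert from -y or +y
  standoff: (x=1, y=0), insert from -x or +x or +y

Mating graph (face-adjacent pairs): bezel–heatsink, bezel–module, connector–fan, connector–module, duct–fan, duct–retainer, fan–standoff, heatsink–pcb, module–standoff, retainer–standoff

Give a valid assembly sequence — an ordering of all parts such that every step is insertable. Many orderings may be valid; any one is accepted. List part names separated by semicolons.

1. standoff@(1, 0) [-x clear] — {standoff}
2. retainer@(0, 0) [-y clear] — {retainer, standoff}
3. duct@(0, 1) [-x clear] — {duct, retainer, standoff}
4. module@(2, 0) [+x clear] — {duct, module, retainer, standoff}
5. bezel@(2, -1) [+x clear] — {bezel, duct, module, retainer, standoff}
6. heatsink@(2, -2) [+x clear] — {bezel, duct, heatsink, module, retainer, standoff}
7. pcb@(3, -2) [+y clear] — {bezel, duct, heatsink, module, pcb, retainer, standoff}
8. fan@(1, 1) [+y clear] — {bezel, duct, fan, heatsink, module, pcb, retainer, standoff}
9. connector@(2, 1) [+y clear] — {bezel, connector, duct, fan, heatsink, module, pcb, retainer, standoff}

standoff; retainer; duct; module; bezel; heatsink; pcb; fan; connector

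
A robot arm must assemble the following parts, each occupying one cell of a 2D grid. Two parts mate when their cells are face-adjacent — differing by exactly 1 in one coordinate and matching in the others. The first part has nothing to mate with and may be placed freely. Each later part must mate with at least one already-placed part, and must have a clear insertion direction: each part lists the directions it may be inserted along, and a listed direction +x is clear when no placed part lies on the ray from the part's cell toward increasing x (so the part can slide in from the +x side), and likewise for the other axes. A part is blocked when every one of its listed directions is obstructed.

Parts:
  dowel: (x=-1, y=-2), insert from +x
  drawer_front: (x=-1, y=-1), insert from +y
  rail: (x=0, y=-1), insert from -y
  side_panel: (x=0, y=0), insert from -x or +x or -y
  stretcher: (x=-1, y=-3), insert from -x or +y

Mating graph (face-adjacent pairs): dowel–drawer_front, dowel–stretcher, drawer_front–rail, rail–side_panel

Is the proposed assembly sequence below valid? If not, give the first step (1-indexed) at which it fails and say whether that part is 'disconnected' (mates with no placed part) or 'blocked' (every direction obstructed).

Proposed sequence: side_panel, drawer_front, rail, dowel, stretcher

Invalid at step 2 (disconnected)

1. side_panel@(0, 0) [-x clear] — {side_panel}
2. drawer_front@(-1, -1) — no placed neighbour ⇒ disconnected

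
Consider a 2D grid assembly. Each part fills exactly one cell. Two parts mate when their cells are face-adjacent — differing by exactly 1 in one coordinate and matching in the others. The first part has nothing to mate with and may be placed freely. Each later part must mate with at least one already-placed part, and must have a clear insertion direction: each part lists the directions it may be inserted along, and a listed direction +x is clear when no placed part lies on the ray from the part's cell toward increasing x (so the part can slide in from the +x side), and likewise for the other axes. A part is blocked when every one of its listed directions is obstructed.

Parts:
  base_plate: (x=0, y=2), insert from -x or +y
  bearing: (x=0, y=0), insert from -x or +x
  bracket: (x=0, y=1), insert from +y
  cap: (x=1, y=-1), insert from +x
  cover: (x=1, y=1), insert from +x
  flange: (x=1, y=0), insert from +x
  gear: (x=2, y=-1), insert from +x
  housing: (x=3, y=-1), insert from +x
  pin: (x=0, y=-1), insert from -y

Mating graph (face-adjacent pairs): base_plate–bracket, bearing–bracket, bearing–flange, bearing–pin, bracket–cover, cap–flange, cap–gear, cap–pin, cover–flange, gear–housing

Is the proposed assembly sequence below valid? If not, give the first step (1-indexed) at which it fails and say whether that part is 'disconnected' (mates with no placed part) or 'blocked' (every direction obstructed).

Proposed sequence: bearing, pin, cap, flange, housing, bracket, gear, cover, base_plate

Invalid at step 5 (disconnected)

1. bearing@(0, 0) [-x clear] — {bearing}
2. pin@(0, -1) [-y clear] — {bearing, pin}
3. cap@(1, -1) [+x clear] — {bearing, cap, pin}
4. flange@(1, 0) [+x clear] — {bearing, cap, flange, pin}
5. housing@(3, -1) — no placed neighbour ⇒ disconnected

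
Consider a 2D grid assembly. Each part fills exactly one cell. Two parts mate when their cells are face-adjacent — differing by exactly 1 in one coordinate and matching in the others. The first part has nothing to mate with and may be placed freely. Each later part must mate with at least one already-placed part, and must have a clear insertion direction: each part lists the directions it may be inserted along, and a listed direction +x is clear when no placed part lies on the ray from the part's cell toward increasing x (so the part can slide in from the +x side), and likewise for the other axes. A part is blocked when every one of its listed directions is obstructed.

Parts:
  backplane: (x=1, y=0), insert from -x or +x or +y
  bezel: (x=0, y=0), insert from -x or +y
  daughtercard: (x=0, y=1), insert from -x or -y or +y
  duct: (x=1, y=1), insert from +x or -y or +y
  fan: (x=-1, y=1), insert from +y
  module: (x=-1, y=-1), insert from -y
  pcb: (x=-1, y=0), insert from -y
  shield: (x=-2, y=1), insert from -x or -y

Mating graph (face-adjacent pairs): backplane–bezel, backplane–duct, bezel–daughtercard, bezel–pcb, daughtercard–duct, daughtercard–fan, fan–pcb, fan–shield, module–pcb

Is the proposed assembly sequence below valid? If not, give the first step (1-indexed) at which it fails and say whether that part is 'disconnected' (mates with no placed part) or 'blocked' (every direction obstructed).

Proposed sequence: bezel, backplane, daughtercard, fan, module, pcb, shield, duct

1. bezel@(0, 0) [-x clear] — {bezel}
2. backplane@(1, 0) [+x clear] — {backplane, bezel}
3. daughtercard@(0, 1) [-x clear] — {backplane, bezel, daughtercard}
4. fan@(-1, 1) [+y clear] — {backplane, bezel, daughtercard, fan}
5. module@(-1, -1) — no placed neighbour ⇒ disconnected

Invalid at step 5 (disconnected)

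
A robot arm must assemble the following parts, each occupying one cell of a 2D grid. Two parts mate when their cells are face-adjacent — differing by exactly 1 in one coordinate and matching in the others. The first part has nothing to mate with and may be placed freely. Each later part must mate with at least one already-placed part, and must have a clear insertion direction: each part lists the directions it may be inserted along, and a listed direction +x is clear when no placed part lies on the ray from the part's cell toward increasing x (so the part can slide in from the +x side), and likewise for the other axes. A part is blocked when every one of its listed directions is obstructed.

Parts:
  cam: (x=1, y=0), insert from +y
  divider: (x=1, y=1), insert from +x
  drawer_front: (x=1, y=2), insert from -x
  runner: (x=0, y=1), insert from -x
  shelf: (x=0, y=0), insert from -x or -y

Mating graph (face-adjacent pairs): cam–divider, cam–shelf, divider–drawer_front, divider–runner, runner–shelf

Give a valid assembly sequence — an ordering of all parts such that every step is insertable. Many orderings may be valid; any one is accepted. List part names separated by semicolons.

1. shelf@(0, 0) [-x clear] — {shelf}
2. cam@(1, 0) [+y clear] — {cam, shelf}
3. divider@(1, 1) [+x clear] — {cam, divider, shelf}
4. drawer_front@(1, 2) [-x clear] — {cam, divider, drawer_front, shelf}
5. runner@(0, 1) [-x clear] — {cam, divider, drawer_front, runner, shelf}

shelf; cam; divider; drawer_front; runner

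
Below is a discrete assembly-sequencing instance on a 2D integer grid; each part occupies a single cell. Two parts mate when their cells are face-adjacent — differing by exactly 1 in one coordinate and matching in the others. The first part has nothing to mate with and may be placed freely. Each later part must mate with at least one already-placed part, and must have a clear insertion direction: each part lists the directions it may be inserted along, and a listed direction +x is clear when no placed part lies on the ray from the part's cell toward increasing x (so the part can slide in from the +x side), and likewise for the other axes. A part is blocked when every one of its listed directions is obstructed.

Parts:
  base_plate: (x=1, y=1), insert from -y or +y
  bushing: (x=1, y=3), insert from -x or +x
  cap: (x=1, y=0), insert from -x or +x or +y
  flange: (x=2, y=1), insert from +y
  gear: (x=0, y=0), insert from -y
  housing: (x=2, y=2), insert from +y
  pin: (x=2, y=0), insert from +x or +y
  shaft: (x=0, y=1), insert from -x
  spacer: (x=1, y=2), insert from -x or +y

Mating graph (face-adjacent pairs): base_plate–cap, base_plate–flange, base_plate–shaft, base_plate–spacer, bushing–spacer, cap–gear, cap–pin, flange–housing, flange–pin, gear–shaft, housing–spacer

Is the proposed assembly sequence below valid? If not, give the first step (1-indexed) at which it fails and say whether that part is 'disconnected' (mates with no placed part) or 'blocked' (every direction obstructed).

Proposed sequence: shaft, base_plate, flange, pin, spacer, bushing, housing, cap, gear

1. shaft@(0, 1) [-x clear] — {shaft}
2. base_plate@(1, 1) [-y clear] — {base_plate, shaft}
3. flange@(2, 1) [+y clear] — {base_plate, flange, shaft}
4. pin@(2, 0) [+x clear] — {base_plate, flange, pin, shaft}
5. spacer@(1, 2) [-x clear] — {base_plate, flange, pin, shaft, spacer}
6. bushing@(1, 3) [-x clear] — {base_plate, bushing, flange, pin, shaft, spacer}
7. housing@(2, 2) [+y clear] — {base_plate, bushing, flange, housing, pin, shaft, spacer}
8. cap@(1, 0) [-x clear] — {base_plate, bushing, cap, flange, housing, pin, shaft, spacer}
9. gear@(0, 0) [-y clear] — {base_plate, bushing, cap, flange, gear, housing, pin, shaft, spacer}

Valid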